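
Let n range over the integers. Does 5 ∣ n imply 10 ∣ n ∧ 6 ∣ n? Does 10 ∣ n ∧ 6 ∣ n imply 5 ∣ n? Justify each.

Forward direction. This fails: take n = 5. Certainly 5 ∣ 5, but 10 ∤ 5.

Converse. Suppose 10 ∣ n and 6 ∣ n. Any common multiple of 10 and 6 is a multiple of their lcm; here lcm(10, 6) = 10·6/gcd(10, 6) = 60/2 = 30, so 30 ∣ n. Since 5 ∣ 30, it follows that 5 ∣ n.

Only the reverse direction holds.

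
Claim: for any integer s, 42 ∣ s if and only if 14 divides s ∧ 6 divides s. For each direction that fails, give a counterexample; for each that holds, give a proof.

The biconditional holds.

[⇒] If 42 ∣ s, write s = 42q. Since 42 = 3·14, s = 14·(3q), so 14 ∣ s; and since 42 = 7·6, s = 6·(7q), so 6 ∣ s.

[⇐] Suppose 14 ∣ s and 6 ∣ s. Any common multiple of 14 and 6 is a multiple of their lcm; here lcm(14, 6) = 14·6/gcd(14, 6) = 84/2 = 42, so 42 ∣ s.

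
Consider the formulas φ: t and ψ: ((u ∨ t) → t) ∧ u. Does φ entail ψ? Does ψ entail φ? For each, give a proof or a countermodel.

Converse. Assume the antecedent. If t is true, t reduces to true regardless of the other variables. If t is false, the antecedent cannot hold. Either way t holds.

Forward direction. This fails. Under t = T, u = F, the left side is true but the right side is false.

Only the converse holds.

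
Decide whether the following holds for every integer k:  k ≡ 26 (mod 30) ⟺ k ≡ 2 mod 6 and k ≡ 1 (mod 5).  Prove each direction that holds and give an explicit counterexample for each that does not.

(⇒) Suppose k ≡ 26 (mod 30); write k = 30j + 26. Since 6 ∣ 30, reducing mod 6 gives k ≡ 26 ≡ 2 (mod 6); since 5 ∣ 30, reducing mod 5 gives k ≡ 26 ≡ 1 (mod 5).

(⇐) Conversely, if k ≡ 2 (mod 6) and k ≡ 1 (mod 5), then by the Chinese remainder theorem k ≡ 26 (mod 30). This is exactly k ≡ 26 (mod 30).

The biconditional holds.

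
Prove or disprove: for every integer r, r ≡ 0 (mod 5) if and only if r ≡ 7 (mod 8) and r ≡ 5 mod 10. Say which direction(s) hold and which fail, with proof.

The forward direction fails; the converse holds.

(←) If r ≡ 7 (mod 8) and r ≡ 5 (mod 10), then by the Chinese remainder theorem r ≡ 15 (mod 40). Since 15 ≡ 0 (mod 5) and 5 ∣ 40, we get r ≡ 0 (mod 5).

(→) This fails: r = 0 gives 0 ≡ 0 (mod 5) but 0 ≡ 0 (mod 8), so the conjunction on the right does not hold.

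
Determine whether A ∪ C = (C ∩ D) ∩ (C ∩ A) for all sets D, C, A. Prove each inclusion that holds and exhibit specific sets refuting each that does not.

The sets are not equal: only the reverse inclusion holds.

Forward inclusion. This inclusion fails. Take D = ∅, C = {1}, A = ∅; then 1 ∈ A ∪ C but 1 ∉ (C ∩ D) ∩ (C ∩ A).

Reverse inclusion. Let x ∈ (C ∩ D) ∩ (C ∩ A). Then x ∈ D ∩ C ∩ A, from which x ∈ A ∪ C.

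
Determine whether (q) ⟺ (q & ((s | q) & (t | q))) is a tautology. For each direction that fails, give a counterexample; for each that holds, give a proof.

Both implications hold.

[⇒] Assume the antecedent. If q is true, q & ((s | q) & (t | q)) reduces to true regardless of the other variables. If q is false, the antecedent cannot hold. Either way q & ((s | q) & (t | q)) holds.

[⇐] Assume the antecedent. If q is true, q reduces to true regardless of the other variables. If q is false, the antecedent cannot hold. Either way q holds.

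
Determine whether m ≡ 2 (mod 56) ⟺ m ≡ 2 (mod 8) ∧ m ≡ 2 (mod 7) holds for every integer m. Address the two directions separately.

Both directions hold.

Forward direction. Suppose m ≡ 2 (mod 56); write m = 56j + 2. Since 8 ∣ 56, reducing mod 8 gives m ≡ 2 (mod 8); since 7 ∣ 56, reducing mod 7 gives m ≡ 2 (mod 7).

Converse. If m ≡ 2 (mod 8) and m ≡ 2 (mod 7), then by the Chinese remainder theorem m ≡ 2 (mod 56). This is exactly m ≡ 2 (mod 56).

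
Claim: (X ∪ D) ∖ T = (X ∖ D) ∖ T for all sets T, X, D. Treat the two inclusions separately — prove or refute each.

Only the reverse inclusion holds.

Forward inclusion. This inclusion fails. Take T = ∅, X = ∅, D = {1}; then 1 ∈ (X ∪ D) ∖ T but 1 ∉ (X ∖ D) ∖ T.

Reverse inclusion. Let x ∈ (X ∖ D) ∖ T. Then x ∈ X and x ∉ T, D, from which x ∈ (X ∪ D) ∖ T.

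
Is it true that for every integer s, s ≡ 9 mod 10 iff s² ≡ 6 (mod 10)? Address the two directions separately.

(⇒) This fails: take s = 9. Then 9 ≡ 9 (mod 10), but 9² = 81 ≡ 1 (mod 10), not 6.

(⇐) This fails: take s = 4. Then 4² = 16 ≡ 6 (mod 10), yet 4 ≡ 4 (mod 10), not 9.

Neither direction holds.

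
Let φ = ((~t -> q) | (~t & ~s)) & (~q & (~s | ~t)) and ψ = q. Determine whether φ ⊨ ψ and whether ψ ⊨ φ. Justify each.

Forward direction. This fails. Under q = F, s = F, t = F, the left side is true but the right side is false.

Converse. This fails. Under q = T, s = F, t = F, the left side is false but the right side is true.

Both directions fail.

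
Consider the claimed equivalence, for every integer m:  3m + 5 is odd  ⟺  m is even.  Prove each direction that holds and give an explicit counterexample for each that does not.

The biconditional holds.

(⇒) Suppose 3m + 5 is odd. Since 3 is odd, 3m and m have the same parity, so 3m + 5 ≡ m + 5 (mod 2). As 5 is odd, 3m + 5 is odd exactly when m is even. Thus m is even.

(⇐) Conversely, suppose m is even; write m = 2j. Then 3m + 5 = 3·(2j) + 5 = 2·3j + 5, which is odd.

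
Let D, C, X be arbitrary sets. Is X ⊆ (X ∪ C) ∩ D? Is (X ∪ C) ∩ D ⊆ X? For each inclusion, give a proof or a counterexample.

(⊆) This inclusion fails. Take D = ∅, C = ∅, X = {1}; then 1 ∈ X but 1 ∉ (X ∪ C) ∩ D.

(⊇) This inclusion fails. Take D = {1}, C = {1}, X = ∅; then 1 ∈ (X ∪ C) ∩ D but 1 ∉ X.

(⊆) fails and (⊇) fails.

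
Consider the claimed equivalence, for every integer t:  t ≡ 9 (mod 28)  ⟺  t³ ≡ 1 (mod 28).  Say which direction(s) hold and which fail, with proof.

(⇒) holds; (⇐) fails.

[⇒] Suppose t ≡ 9 (mod 28). Write t = 28j + 9. Then (28j + 9)³ = 21952j³ + 21168j² + 6804j + 729 = 28(784j³ + 756j² + 243j + 26) + 1, so t³ ≡ 1 (mod 28).

[⇐] This fails: take t = 1. Then 1³ = 1 ≡ 1 (mod 28), yet 1 ≡ 1 (mod 28), not 9.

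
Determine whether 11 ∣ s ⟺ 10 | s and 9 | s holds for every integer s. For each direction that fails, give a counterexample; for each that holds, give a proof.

(⟹) This fails: take s = 11. Certainly 11 ∣ 11, but 10 ∤ 11.

(⟸) This fails: take s = 90. Both 10 ∣ 90 and 9 ∣ 90, yet 90 is not a multiple of 11 (since 90 = 8·11 + 2), so 11 ∤ 90.

(⇒) fails and (⇐) fails.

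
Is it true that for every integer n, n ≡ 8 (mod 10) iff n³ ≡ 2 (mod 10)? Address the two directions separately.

Both implications hold.

[⇒] Suppose n ≡ 8 (mod 10). Write n = 10j + 8. Then (10j + 8)³ = 1000j³ + 2400j² + 1920j + 512 = 10(100j³ + 240j² + 192j + 51) + 2, so n³ ≡ 2 (mod 10).

[⇐] For the converse, argue contrapositively. If n ≢ 8 (mod 10), then n is congruent to one of 0, 1, 2, 3, 4, 5, 6, 7, 9 modulo 10, and these give n³ ≡ 0, 1, 8, 7, 4, 5, 6, 3, 9 respectively — never 2.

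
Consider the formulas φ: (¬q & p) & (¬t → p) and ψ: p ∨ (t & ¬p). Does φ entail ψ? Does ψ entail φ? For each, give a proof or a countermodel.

Only the forward direction holds.

(→) Assume the antecedent. If p is true, p ∨ (t & ¬p) reduces to true regardless of the other variables. If p is false, the antecedent cannot hold. Either way p ∨ (t & ¬p) holds.

(←) This fails. Under p = T, q = T, t = F, the left side is false but the right side is true.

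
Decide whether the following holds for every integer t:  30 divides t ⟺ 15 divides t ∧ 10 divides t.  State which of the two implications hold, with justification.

(⇐) Suppose 15 ∣ t and 10 ∣ t. Any common multiple of 15 and 10 is a multiple of their lcm; here lcm(15, 10) = 15·10/gcd(15, 10) = 150/5 = 30, so 30 ∣ t.

(⇒) If 30 ∣ t, write t = 30q. Since 30 = 2·15, t = 15·(2q), so 15 ∣ t; and since 30 = 3·10, t = 10·(3q), so 10 ∣ t.

Both implications hold.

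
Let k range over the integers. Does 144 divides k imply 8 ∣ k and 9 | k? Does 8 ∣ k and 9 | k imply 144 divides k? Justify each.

The forward direction holds; the converse fails.

Forward direction. If 144 ∣ k, write k = 144q. Since 144 = 18·8, k = 8·(18q), so 8 ∣ k; and since 144 = 16·9, k = 9·(16q), so 9 ∣ k.

Converse. This fails: take k = 72. Both 8 ∣ 72 and 9 ∣ 72, yet 72 is not a multiple of 144 (since 72 = 0·144 + 72), so 144 ∤ 72.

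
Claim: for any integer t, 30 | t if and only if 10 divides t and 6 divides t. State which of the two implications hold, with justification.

[⇒] If 30 ∣ t, write t = 30q. Since 30 = 3·10, t = 10·(3q), so 10 ∣ t; and since 30 = 5·6, t = 6·(5q), so 6 ∣ t.

[⇐] Suppose 10 ∣ t and 6 ∣ t. Any common multiple of 10 and 6 is a multiple of their lcm; here lcm(10, 6) = 10·6/gcd(10, 6) = 60/2 = 30, so 30 ∣ t.

Equivalent; both directions hold.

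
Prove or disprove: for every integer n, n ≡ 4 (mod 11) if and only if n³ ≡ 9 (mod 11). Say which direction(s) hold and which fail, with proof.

Both implications hold.

(→) Suppose n ≡ 4 (mod 11). Write n = 11j + 4. Then (11j + 4)³ = 1331j³ + 1452j² + 528j + 64 = 11(121j³ + 132j² + 48j + 5) + 9, so n³ ≡ 9 (mod 11).

(←) Conversely, suppose n³ ≡ 9 (mod 11). The only residue r in {0, …, 10} with r³ ≡ 9 (mod 11) is r = 4, so n ≡ 4 (mod 11).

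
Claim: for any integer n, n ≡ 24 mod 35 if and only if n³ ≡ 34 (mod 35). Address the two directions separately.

Only the forward implication holds.

(⟸) This fails: take n = 19. Then 19³ = 6859 ≡ 34 (mod 35), yet 19 ≡ 19 (mod 35), not 24.

(⟹) Suppose n ≡ 24 mod 35. Write n = 35j + 24. Then (35j + 24)³ = 42875j³ + 88200j² + 60480j + 13824 = 35(1225j³ + 2520j² + 1728j + 394) + 34, so n³ ≡ 34 (mod 35).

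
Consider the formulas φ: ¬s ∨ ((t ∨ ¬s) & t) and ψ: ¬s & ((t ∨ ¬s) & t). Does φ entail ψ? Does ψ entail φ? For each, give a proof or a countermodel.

(→) This fails. Under s = F, t = F, the left side is true but the right side is false.

(←) Assume the antecedent. If s is true, the antecedent cannot hold. If s is false, ¬s ∨ ((t ∨ ¬s) & t) reduces to true regardless of the other variables. Either way ¬s ∨ ((t ∨ ¬s) & t) holds.

Not equivalent: only (⇐) holds.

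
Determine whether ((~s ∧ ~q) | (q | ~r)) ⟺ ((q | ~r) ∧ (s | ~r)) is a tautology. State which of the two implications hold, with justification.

[⇒] This fails. Under r = T, s = F, q = F, the left side is true but the right side is false.

[⇐] Assume the antecedent. If r is true, the antecedent forces (r = T, s = T, q = T), and (~s ∧ ~q) | (q | ~r) holds there. If r is false, (~s ∧ ~q) | (q | ~r) reduces to true regardless of the other variables. Either way (~s ∧ ~q) | (q | ~r) holds.

Only the converse holds.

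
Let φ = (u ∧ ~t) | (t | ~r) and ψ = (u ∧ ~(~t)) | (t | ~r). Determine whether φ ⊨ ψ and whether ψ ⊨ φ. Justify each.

The forward direction fails; the converse holds.

(→) This fails. Under r = T, u = T, t = F, the left side is true but the right side is false.

(←) Assume the antecedent. If r is true, the antecedent forces (r = T, u = F, t = T) or (r = T, u = T, t = T), and (u ∧ ~t) | (t | ~r) holds there. If r is false, (u ∧ ~t) | (t | ~r) reduces to true regardless of the other variables. Either way (u ∧ ~t) | (t | ~r) holds.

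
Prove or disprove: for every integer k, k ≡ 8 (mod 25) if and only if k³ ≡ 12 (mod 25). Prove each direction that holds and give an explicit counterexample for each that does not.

(⟸) Suppose k³ ≡ 12 (mod 25). The only residue r in {0, …, 24} with r³ ≡ 12 (mod 25) is r = 8, so k ≡ 8 (mod 25).

(⟹) Suppose k ≡ 8 (mod 25). Write k = 25j + 8. Then (25j + 8)³ = 15625j³ + 15000j² + 4800j + 512 = 25(625j³ + 600j² + 192j + 20) + 12, so k³ ≡ 12 (mod 25).

Both directions hold; the statement is true.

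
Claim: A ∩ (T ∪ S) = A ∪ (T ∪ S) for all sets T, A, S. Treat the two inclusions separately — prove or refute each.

Only the forward inclusion holds.

(⟸) This inclusion fails. Take T = {1}, A = ∅, S = ∅; then 1 ∈ A ∪ (T ∪ S) but 1 ∉ A ∩ (T ∪ S).

(⟹) Let x ∈ A ∩ (T ∪ S). Then either x ∈ T ∩ A and x ∉ S; or x ∈ A ∩ S and x ∉ T; or x ∈ T ∩ A ∩ S. In each case x ∈ A ∪ (T ∪ S), so A ∩ (T ∪ S) ⊆ A ∪ (T ∪ S).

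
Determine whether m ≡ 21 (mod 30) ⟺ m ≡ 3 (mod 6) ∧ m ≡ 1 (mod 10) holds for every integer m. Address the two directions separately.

Both directions hold; the statement is true.

[⇒] Suppose m ≡ 21 (mod 30); write m = 30j + 21. Since 6 ∣ 30, reducing mod 6 gives m ≡ 21 ≡ 3 (mod 6); since 10 ∣ 30, reducing mod 10 gives m ≡ 21 ≡ 1 (mod 10).

[⇐] Conversely, if m ≡ 3 (mod 6) and m ≡ 1 (mod 10), then by the Chinese remainder theorem m ≡ 21 (mod 30). This is exactly m ≡ 21 (mod 30).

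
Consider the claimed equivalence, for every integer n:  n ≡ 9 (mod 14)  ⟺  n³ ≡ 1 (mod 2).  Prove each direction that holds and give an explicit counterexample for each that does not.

(⇒) holds; (⇐) fails.

(⇒) Suppose n ≡ 9 (mod 14). Then n³ ≡ 9³ = 729 (mod 14), and since 2 ∣ 14, also n³ ≡ 1 (mod 2).

(⇐) This fails: take n = 1. Then 1³ = 1 ≡ 1 (mod 2), yet 1 ≡ 1 (mod 14), not 9.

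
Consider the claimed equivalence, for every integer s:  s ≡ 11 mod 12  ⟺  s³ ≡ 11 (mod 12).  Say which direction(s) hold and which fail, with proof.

Both directions hold; the statement is true.

(⇐) For the converse, argue contrapositively. If s ≢ 11 (mod 12), then s is congruent to one of 0, 1, 2, 3, 4, 5, 6, 7, 8, 9, 10 modulo 12, and these give s³ ≡ 0, 1, 8, 3, 4, 5, 0, 7, 8, 9, 4 respectively — never 11.

(⇒) Suppose s ≡ 11 mod 12. Write s = 12j + 11. Then (12j + 11)³ = 1728j³ + 4752j² + 4356j + 1331 = 12(144j³ + 396j² + 363j + 110) + 11, so s³ ≡ 11 (mod 12).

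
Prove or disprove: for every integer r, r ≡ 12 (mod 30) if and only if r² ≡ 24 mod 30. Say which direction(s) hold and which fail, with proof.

(⇒) holds; (⇐) fails.

(⇒) Suppose r ≡ 12 (mod 30). Write r = 30j + 12. Then (30j + 12)² = 900j² + 720j + 144 = 30(30j² + 24j + 4) + 24, so r² ≡ 24 (mod 30).

(⇐) This fails: take r = 18. Then 18² = 324 ≡ 24 (mod 30), yet 18 ≡ 18 (mod 30), not 12.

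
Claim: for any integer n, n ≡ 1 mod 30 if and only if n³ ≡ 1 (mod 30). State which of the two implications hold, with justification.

[⇒] Suppose n ≡ 1 mod 30. Write n = 30j + 1. Then (30j + 1)³ = 27000j³ + 2700j² + 90j + 1 = 30(900j³ + 90j² + 3j) + 1, so n³ ≡ 1 (mod 30).

[⇐] Conversely, suppose n³ ≡ 1 (mod 30). The only residue r in {0, …, 29} with r³ ≡ 1 (mod 30) is r = 1, so n ≡ 1 (mod 30).

Both directions hold; the statement is true.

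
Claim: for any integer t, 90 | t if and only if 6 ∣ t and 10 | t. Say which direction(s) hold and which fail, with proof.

The forward direction holds; the converse fails.

(⇐) This fails: take t = 30. Both 6 ∣ 30 and 10 ∣ 30, yet 30 is not a multiple of 90 (since 30 = 0·90 + 30), so 90 ∤ 30.

(⇒) If 90 ∣ t, write t = 90q. Since 90 = 15·6, t = 6·(15q), so 6 ∣ t; and since 90 = 9·10, t = 10·(9q), so 10 ∣ t.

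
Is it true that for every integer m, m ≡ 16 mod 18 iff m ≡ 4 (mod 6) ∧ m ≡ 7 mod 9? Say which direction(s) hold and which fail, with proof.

The biconditional holds.

[⇒] Suppose m ≡ 16 (mod 18); write m = 18j + 16. Since 6 ∣ 18, reducing mod 6 gives m ≡ 16 ≡ 4 (mod 6); since 9 ∣ 18, reducing mod 9 gives m ≡ 16 ≡ 7 (mod 9).

[⇐] Conversely, if m ≡ 4 (mod 6) and m ≡ 7 (mod 9), then by the Chinese remainder theorem m ≡ 16 (mod 18). This is exactly m ≡ 16 (mod 18).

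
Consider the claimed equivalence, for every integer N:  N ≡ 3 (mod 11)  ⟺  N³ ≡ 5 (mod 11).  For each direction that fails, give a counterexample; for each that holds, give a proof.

(⇒) Suppose N ≡ 3 (mod 11). Write N = 11j + 3. Then (11j + 3)³ = 1331j³ + 1089j² + 297j + 27 = 11(121j³ + 99j² + 27j + 2) + 5, so N³ ≡ 5 (mod 11).

(⇐) For the converse, argue contrapositively. If N ≢ 3 (mod 11), then N is congruent to one of 0, 1, 2, 4, 5, 6, 7, 8, 9, 10 modulo 11, and these give N³ ≡ 0, 1, 8, 9, 4, 7, 2, 6, 3, 10 respectively — never 5.

Both directions hold.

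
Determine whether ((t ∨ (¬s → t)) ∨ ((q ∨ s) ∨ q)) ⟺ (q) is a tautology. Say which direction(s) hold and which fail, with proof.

(⇒) This fails. Under q = F, s = T, t = F, the left side is true but the right side is false.

(⇐) Assume the antecedent. If q is true, (t ∨ (¬s → t)) ∨ ((q ∨ s) ∨ q) reduces to true regardless of the other variables. If q is false, the antecedent cannot hold. Either way (t ∨ (¬s → t)) ∨ ((q ∨ s) ∨ q) holds.

The forward direction fails; the converse holds.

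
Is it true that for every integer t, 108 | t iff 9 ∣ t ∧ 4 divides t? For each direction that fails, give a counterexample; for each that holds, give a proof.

The forward direction holds; the converse fails.

[⇒] If 108 ∣ t, write t = 108q. Since 108 = 12·9, t = 9·(12q), so 9 ∣ t; and since 108 = 27·4, t = 4·(27q), so 4 ∣ t.

[⇐] This fails: take t = 36. Both 9 ∣ 36 and 4 ∣ 36, yet 36 is not a multiple of 108 (since 36 = 0·108 + 36), so 108 ∤ 36.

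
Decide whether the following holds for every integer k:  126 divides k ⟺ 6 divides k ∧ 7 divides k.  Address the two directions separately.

(⇒) holds; (⇐) fails.

(→) If 126 ∣ k, write k = 126q. Since 126 = 21·6, k = 6·(21q), so 6 ∣ k; and since 126 = 18·7, k = 7·(18q), so 7 ∣ k.

(←) This fails: take k = 42. Both 6 ∣ 42 and 7 ∣ 42, yet 42 is not a multiple of 126 (since 42 = 0·126 + 42), so 126 ∤ 42.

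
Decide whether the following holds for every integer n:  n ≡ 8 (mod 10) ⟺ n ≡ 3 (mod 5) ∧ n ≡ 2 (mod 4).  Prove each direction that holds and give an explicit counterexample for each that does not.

Only the converse holds.

[⇐] If n ≡ 3 (mod 5) and n ≡ 2 (mod 4), then by the Chinese remainder theorem n ≡ 18 (mod 20). Since 18 ≡ 8 (mod 10) and 10 ∣ 20, we get n ≡ 8 (mod 10).

[⇒] This fails: n = 8 gives 8 ≡ 8 (mod 10) but 8 ≡ 0 (mod 4), so the conjunction on the right does not hold.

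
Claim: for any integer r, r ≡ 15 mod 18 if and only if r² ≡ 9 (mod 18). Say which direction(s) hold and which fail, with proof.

(←) This fails: take r = 3. Then 3² = 9 ≡ 9 (mod 18), yet 3 ≡ 3 (mod 18), not 15.

(→) Suppose r ≡ 15 mod 18. Write r = 18j + 15. Then (18j + 15)² = 324j² + 540j + 225 = 18(18j² + 30j + 12) + 9, so r² ≡ 9 (mod 18).

The forward direction holds; the converse fails.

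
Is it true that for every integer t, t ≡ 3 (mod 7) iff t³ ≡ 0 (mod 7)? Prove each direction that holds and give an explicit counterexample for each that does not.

(⟹) This fails: take t = 3. Then 3 ≡ 3 (mod 7), but 3³ = 27 ≡ 6 (mod 7), not 0.

(⟸) This fails: take t = 0. Then 0³ = 0 ≡ 0 (mod 7), yet 0 ≡ 0 (mod 7), not 3.

Both directions fail.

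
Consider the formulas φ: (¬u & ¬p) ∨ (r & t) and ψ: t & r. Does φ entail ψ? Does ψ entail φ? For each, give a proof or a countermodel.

[⇒] This fails. Under u = F, p = F, t = F, r = F, the left side is true but the right side is false.

[⇐] Assume the antecedent. If u is true, the antecedent forces (u = T, p = F, t = T, r = T) or (u = T, p = T, t = T, r = T), and (¬u & ¬p) ∨ (r & t) holds there. If u is false, the antecedent forces (u = F, p = F, t = T, r = T) or (u = F, p = T, t = T, r = T), and (¬u & ¬p) ∨ (r & t) holds there. Either way (¬u & ¬p) ∨ (r & t) holds.

(⇒) fails; (⇐) holds.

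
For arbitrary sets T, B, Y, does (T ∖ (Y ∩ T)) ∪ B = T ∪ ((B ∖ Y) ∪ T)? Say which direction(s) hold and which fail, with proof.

Both inclusions fail.

Forward inclusion. This inclusion fails. Take T = ∅, B = {1}, Y = {1}; then 1 ∈ (T ∖ (Y ∩ T)) ∪ B but 1 ∉ T ∪ ((B ∖ Y) ∪ T).

Reverse inclusion. This inclusion fails. Take T = {1}, B = ∅, Y = {1}; then 1 ∈ T ∪ ((B ∖ Y) ∪ T) but 1 ∉ (T ∖ (Y ∩ T)) ∪ B.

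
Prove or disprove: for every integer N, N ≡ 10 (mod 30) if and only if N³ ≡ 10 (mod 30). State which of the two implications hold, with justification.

Both directions hold.

(⇐) Suppose N³ ≡ 10 (mod 30). The only residue r in {0, …, 29} with r³ ≡ 10 (mod 30) is r = 10, so N ≡ 10 (mod 30).

(⇒) Suppose N ≡ 10 (mod 30). Write N = 30j + 10. Then (30j + 10)³ = 27000j³ + 27000j² + 9000j + 1000 = 30(900j³ + 900j² + 300j + 33) + 10, so N³ ≡ 10 (mod 30).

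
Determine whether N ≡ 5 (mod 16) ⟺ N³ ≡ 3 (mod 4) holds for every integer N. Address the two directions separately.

Neither direction holds.

(⇒) This fails: take N = 5. Then 5 ≡ 5 (mod 16), but 5³ = 125 ≡ 1 (mod 4), not 3.

(⇐) This fails: take N = 3. Then 3³ = 27 ≡ 3 (mod 4), yet 3 ≡ 3 (mod 16), not 5.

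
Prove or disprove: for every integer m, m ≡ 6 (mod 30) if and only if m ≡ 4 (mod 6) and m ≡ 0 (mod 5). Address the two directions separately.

(⇒) fails and (⇐) fails.

(→) This fails: m = 6 gives 6 ≡ 6 (mod 30) but 6 ≡ 0 (mod 6), so the conjunction on the right does not hold.

(←) This fails: m = 10 satisfies both congruences on the right (10 ≡ 4 mod 6 and 10 ≡ 0 mod 5) yet 10 ≡ 10 (mod 30), not 6.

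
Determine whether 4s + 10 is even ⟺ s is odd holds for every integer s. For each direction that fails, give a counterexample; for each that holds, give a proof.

Forward direction. This fails: take s = 4. Then 4s + 10 = 26, which is even, yet s = 4 is even, not odd.

Converse. Suppose s is odd. Since 4 is even, 4s is even for every s, so 4s + 10 has the same parity as 10, which is even. Hence 4s + 10 is even.

Only the converse holds.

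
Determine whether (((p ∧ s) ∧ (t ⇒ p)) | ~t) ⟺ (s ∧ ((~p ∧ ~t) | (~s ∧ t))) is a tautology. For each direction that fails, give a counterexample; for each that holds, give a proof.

Only the reverse direction holds.

(⟹) This fails. Under s = F, t = F, p = F, the left side is true but the right side is false.

(⟸) Assume the antecedent. If s is true, the antecedent forces (s = T, t = F, p = F), and ((p ∧ s) ∧ (t ⇒ p)) | ~t holds there. If s is false, the antecedent cannot hold. Either way ((p ∧ s) ∧ (t ⇒ p)) | ~t holds.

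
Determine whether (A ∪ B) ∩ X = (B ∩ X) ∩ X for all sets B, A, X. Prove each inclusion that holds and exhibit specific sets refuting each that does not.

(⊇) Let x ∈ (B ∩ X) ∩ X. Then either x ∈ B ∩ X and x ∉ A; or x ∈ B ∩ A ∩ X. In each case x ∈ (A ∪ B) ∩ X, so (B ∩ X) ∩ X ⊆ (A ∪ B) ∩ X.

(⊆) This inclusion fails. Take B = ∅, A = {1}, X = {1}; then 1 ∈ (A ∪ B) ∩ X but 1 ∉ (B ∩ X) ∩ X.

The sets are not equal: only the reverse inclusion holds.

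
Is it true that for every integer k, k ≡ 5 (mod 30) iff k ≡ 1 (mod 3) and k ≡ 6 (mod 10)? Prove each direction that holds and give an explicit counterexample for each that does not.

(⇒) This fails: k = 5 gives 5 ≡ 5 (mod 30) but 5 ≡ 2 (mod 3), so the conjunction on the right does not hold.

(⇐) This fails: k = 16 satisfies both congruences on the right (16 ≡ 1 mod 3 and 16 ≡ 6 mod 10) yet 16 ≡ 16 (mod 30), not 5.

Neither implication holds.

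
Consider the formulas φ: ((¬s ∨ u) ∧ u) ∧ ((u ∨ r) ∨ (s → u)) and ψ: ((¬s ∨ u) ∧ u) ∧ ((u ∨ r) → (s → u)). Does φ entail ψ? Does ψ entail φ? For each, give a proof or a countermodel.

Both directions hold.

(→) Assume the antecedent. If s is true, the antecedent forces (s = T, r = F, u = T) or (s = T, r = T, u = T), and the consequent holds there. If s is false, the antecedent forces (s = F, r = F, u = T) or (s = F, r = T, u = T), and the consequent holds there. Either way the consequent holds.

(←) Assume the antecedent. If s is true, the antecedent forces (s = T, r = F, u = T) or (s = T, r = T, u = T), and the consequent holds there. If s is false, the antecedent forces (s = F, r = F, u = T) or (s = F, r = T, u = T), and the consequent holds there. Either way the consequent holds.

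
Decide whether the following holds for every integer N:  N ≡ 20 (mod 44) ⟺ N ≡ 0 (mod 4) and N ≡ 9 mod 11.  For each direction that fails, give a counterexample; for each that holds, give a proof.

[⇐] If N ≡ 0 (mod 4) and N ≡ 9 (mod 11), then by the Chinese remainder theorem N ≡ 20 (mod 44). This is exactly N ≡ 20 (mod 44).

[⇒] Suppose N ≡ 20 (mod 44); write N = 44j + 20. Since 4 ∣ 44, reducing mod 4 gives N ≡ 20 ≡ 0 (mod 4); since 11 ∣ 44, reducing mod 11 gives N ≡ 20 ≡ 9 (mod 11).

Both directions hold.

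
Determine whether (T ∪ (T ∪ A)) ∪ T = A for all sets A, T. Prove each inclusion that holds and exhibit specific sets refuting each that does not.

Only the reverse inclusion holds.

(⊆) This inclusion fails. Take A = ∅, T = {1}; then 1 ∈ (T ∪ (T ∪ A)) ∪ T but 1 ∉ A.

(⊇) Let x ∈ A. Then either x ∈ A and x ∉ T; or x ∈ A ∩ T. In each case x ∈ (T ∪ (T ∪ A)) ∪ T, so A ⊆ (T ∪ (T ∪ A)) ∪ T.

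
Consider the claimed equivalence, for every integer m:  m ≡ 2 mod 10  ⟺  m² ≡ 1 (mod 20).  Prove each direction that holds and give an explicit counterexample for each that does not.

Forward direction. This fails: take m = 2. Then 2 ≡ 2 (mod 10), but 2² = 4 ≡ 4 (mod 20), not 1.

Converse. This fails: take m = 1. Then 1² = 1 ≡ 1 (mod 20), yet 1 ≡ 1 (mod 10), not 2.

Both directions fail.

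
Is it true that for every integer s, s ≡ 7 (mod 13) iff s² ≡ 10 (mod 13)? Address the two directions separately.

[⇐] This fails: take s = 6. Then 6² = 36 ≡ 10 (mod 13), yet 6 ≡ 6 (mod 13), not 7.

[⇒] Suppose s ≡ 7 (mod 13). Write s = 13j + 7. Then (13j + 7)² = 169j² + 182j + 49 = 13(13j² + 14j + 3) + 10, so s² ≡ 10 (mod 13).

The forward direction holds; the converse fails.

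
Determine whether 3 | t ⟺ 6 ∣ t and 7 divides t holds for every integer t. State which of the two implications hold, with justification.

Only the reverse direction holds.

Forward direction. This fails: take t = 3. Certainly 3 ∣ 3, but 6 ∤ 3.

Converse. Suppose 6 ∣ t and 7 ∣ t. Any common multiple of 6 and 7 is a multiple of their lcm; here gcd(6, 7) = 1, so lcm(6, 7) = 6·7 = 42, so 42 ∣ t. Since 3 ∣ 42, it follows that 3 ∣ t.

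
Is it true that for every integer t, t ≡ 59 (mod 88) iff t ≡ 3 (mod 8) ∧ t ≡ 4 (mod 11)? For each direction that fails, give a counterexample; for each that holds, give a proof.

(⟹) Suppose t ≡ 59 (mod 88); write t = 88j + 59. Since 8 ∣ 88, reducing mod 8 gives t ≡ 59 ≡ 3 (mod 8); since 11 ∣ 88, reducing mod 11 gives t ≡ 59 ≡ 4 (mod 11).

(⟸) Conversely, if t ≡ 3 (mod 8) and t ≡ 4 (mod 11), then by the Chinese remainder theorem t ≡ 59 (mod 88). This is exactly t ≡ 59 (mod 88).

Equivalent; both directions hold.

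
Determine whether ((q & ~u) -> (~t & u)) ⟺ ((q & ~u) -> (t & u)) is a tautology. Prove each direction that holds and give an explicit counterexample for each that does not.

(→) Assume the antecedent. If q is true, the antecedent forces (q = T, t = F, u = T) or (q = T, t = T, u = T), and (q & ~u) -> (t & u) holds there. If q is false, (q & ~u) -> (t & u) reduces to true regardless of the other variables. Either way (q & ~u) -> (t & u) holds.

(←) Assume the antecedent. If q is true, the antecedent forces (q = T, t = F, u = T) or (q = T, t = T, u = T), and (q & ~u) -> (~t & u) holds there. If q is false, (q & ~u) -> (~t & u) reduces to true regardless of the other variables. Either way (q & ~u) -> (~t & u) holds.

Both directions hold.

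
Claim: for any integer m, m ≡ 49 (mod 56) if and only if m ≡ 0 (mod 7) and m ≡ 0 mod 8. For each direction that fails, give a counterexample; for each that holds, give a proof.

(⇒) fails and (⇐) fails.

(⟹) This fails: m = 49 gives 49 ≡ 49 (mod 56) but 49 ≡ 1 (mod 8), so the conjunction on the right does not hold.

(⟸) This fails: m = 0 satisfies both congruences on the right (0 ≡ 0 mod 7 and 0 ≡ 0 mod 8) yet 0 ≡ 0 (mod 56), not 49.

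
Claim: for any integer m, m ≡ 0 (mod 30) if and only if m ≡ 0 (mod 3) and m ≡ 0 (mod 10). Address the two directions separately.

(→) Suppose m ≡ 0 (mod 30); write m = 30j + 0. Since 3 ∣ 30, reducing mod 3 gives m ≡ 0 (mod 3); since 10 ∣ 30, reducing mod 10 gives m ≡ 0 (mod 10).

(←) Conversely, if m ≡ 0 (mod 3) and m ≡ 0 (mod 10), then by the Chinese remainder theorem m ≡ 0 (mod 30). This is exactly m ≡ 0 (mod 30).

Both implications hold.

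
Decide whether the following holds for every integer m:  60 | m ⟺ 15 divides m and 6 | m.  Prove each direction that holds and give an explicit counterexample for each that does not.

(→) If 60 ∣ m, write m = 60q. Since 60 = 4·15, m = 15·(4q), so 15 ∣ m; and since 60 = 10·6, m = 6·(10q), so 6 ∣ m.

(←) This fails: take m = 30. Both 15 ∣ 30 and 6 ∣ 30, yet 30 is not a multiple of 60 (since 30 = 0·60 + 30), so 60 ∤ 30.

Only the forward implication holds.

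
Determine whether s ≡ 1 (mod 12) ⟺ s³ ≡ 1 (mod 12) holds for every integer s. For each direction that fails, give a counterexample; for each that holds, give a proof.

(→) Suppose s ≡ 1 (mod 12). Write s = 12j + 1. Then (12j + 1)³ = 1728j³ + 432j² + 36j + 1 = 12(144j³ + 36j² + 3j) + 1, so s³ ≡ 1 (mod 12).

(←) Conversely, suppose s³ ≡ 1 (mod 12). The only residue r in {0, …, 11} with r³ ≡ 1 (mod 12) is r = 1, so s ≡ 1 (mod 12).

Both directions hold.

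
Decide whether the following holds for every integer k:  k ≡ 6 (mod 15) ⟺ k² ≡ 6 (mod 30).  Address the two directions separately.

(⇒) fails and (⇐) fails.

Forward direction. This fails: take k = 21. Then 21 ≡ 6 (mod 15), but 21² = 441 ≡ 21 (mod 30), not 6.

Converse. This fails: take k = 24. Then 24² = 576 ≡ 6 (mod 30), yet 24 ≡ 9 (mod 15), not 6.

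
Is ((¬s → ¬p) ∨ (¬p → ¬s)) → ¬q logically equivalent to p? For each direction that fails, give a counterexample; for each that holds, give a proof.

(⇒) This fails. Under q = F, s = F, p = F, the left side is true but the right side is false.

(⇐) This fails. Under q = T, s = F, p = T, the left side is false but the right side is true.

Both directions fail.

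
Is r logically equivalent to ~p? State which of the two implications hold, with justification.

[⇒] This fails. Under r = T, p = T, the left side is true but the right side is false.

[⇐] This fails. Under r = F, p = F, the left side is false but the right side is true.

(⇒) fails and (⇐) fails.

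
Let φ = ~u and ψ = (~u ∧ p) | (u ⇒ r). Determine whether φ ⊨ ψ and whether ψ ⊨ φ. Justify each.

Forward direction. Assume the antecedent. If p is true, the antecedent forces (p = T, r = F, u = F) or (p = T, r = T, u = F), and (~u ∧ p) | (u ⇒ r) holds there. If p is false, the antecedent forces (p = F, r = F, u = F) or (p = F, r = T, u = F), and (~u ∧ p) | (u ⇒ r) holds there. Either way (~u ∧ p) | (u ⇒ r) holds.

Converse. This fails. Under p = F, r = T, u = T, the left side is false but the right side is true.

Only the forward implication holds.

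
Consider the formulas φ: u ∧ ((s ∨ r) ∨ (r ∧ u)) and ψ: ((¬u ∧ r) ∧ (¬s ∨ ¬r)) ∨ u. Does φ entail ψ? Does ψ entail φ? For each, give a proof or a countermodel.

(⟹) Assume the antecedent. If r is true, the antecedent forces (r = T, u = T, s = F) or (r = T, u = T, s = T), and ((¬u ∧ r) ∧ (¬s ∨ ¬r)) ∨ u holds there. If r is false, the antecedent forces (r = F, u = T, s = T), and ((¬u ∧ r) ∧ (¬s ∨ ¬r)) ∨ u holds there. Either way ((¬u ∧ r) ∧ (¬s ∨ ¬r)) ∨ u holds.

(⟸) This fails. Under r = T, u = F, s = F, the left side is false but the right side is true.

(⇒) holds; (⇐) fails.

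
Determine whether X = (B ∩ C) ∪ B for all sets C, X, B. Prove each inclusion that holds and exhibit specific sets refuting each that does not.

(⊆) This inclusion fails. Take C = ∅, X = {1}, B = ∅; then 1 ∈ X but 1 ∉ (B ∩ C) ∪ B.

(⊇) This inclusion fails. Take C = ∅, X = ∅, B = {1}; then 1 ∈ (B ∩ C) ∪ B but 1 ∉ X.

(⊆) fails and (⊇) fails.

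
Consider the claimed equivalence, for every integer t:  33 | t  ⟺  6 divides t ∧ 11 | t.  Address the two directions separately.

Not equivalent: only (⇐) holds.

(⟸) Suppose 6 ∣ t and 11 ∣ t. Any common multiple of 6 and 11 is a multiple of their lcm; here gcd(6, 11) = 1, so lcm(6, 11) = 6·11 = 66, so 66 ∣ t. Since 33 ∣ 66, it follows that 33 ∣ t.

(⟹) This fails: take t = 33. Certainly 33 ∣ 33, but 6 ∤ 33.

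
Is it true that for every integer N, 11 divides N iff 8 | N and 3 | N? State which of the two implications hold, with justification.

(→) This fails: take N = 11. Certainly 11 ∣ 11, but 8 ∤ 11.

(←) This fails: take N = 24. Both 8 ∣ 24 and 3 ∣ 24, yet 24 is not a multiple of 11 (since 24 = 2·11 + 2), so 11 ∤ 24.

(⇒) fails and (⇐) fails.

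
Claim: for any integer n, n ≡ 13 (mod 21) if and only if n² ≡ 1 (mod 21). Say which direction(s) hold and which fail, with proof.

The forward direction holds; the converse fails.

(←) This fails: take n = 1. Then 1² = 1 ≡ 1 (mod 21), yet 1 ≡ 1 (mod 21), not 13.

(→) Suppose n ≡ 13 (mod 21). Write n = 21j + 13. Then (21j + 13)² = 441j² + 546j + 169 = 21(21j² + 26j + 8) + 1, so n² ≡ 1 (mod 21).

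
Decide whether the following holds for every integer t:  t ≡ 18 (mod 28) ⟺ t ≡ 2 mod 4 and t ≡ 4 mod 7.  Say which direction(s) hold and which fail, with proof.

(⇒) Suppose t ≡ 18 (mod 28); write t = 28j + 18. Since 4 ∣ 28, reducing mod 4 gives t ≡ 18 ≡ 2 (mod 4); since 7 ∣ 28, reducing mod 7 gives t ≡ 18 ≡ 4 (mod 7).

(⇐) Conversely, if t ≡ 2 (mod 4) and t ≡ 4 (mod 7), then by the Chinese remainder theorem t ≡ 18 (mod 28). This is exactly t ≡ 18 (mod 28).

Both directions hold; the statement is true.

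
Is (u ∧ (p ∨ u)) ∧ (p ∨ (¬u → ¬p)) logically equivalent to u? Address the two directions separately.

Equivalent; both directions hold.

(→) Assume the antecedent. If p is true, the antecedent forces (p = T, u = T), and u holds there. If p is false, the antecedent forces (p = F, u = T), and u holds there. Either way u holds.

(←) Assume the antecedent. If p is true, the antecedent forces (p = T, u = T), and the consequent holds there. If p is false, the antecedent forces (p = F, u = T), and the consequent holds there. Either way the consequent holds.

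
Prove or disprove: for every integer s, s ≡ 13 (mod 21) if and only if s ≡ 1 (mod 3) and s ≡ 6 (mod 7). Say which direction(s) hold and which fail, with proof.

Forward direction. Suppose s ≡ 13 (mod 21); write s = 21j + 13. Since 3 ∣ 21, reducing mod 3 gives s ≡ 13 ≡ 1 (mod 3); since 7 ∣ 21, reducing mod 7 gives s ≡ 13 ≡ 6 (mod 7).

Converse. If s ≡ 1 (mod 3) and s ≡ 6 (mod 7), then by the Chinese remainder theorem s ≡ 13 (mod 21). This is exactly s ≡ 13 (mod 21).

Equivalent; both directions hold.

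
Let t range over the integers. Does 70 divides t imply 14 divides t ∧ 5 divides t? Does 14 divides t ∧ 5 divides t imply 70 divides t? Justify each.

Both implications hold.

(→) If 70 ∣ t, write t = 70q. Since 70 = 5·14, t = 14·(5q), so 14 ∣ t; and since 70 = 14·5, t = 5·(14q), so 5 ∣ t.

(←) Suppose 14 ∣ t and 5 ∣ t. Any common multiple of 14 and 5 is a multiple of their lcm; here gcd(14, 5) = 1, so lcm(14, 5) = 14·5 = 70, so 70 ∣ t.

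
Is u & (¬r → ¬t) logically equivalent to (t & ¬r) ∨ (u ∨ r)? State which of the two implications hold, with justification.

(←) This fails. Under t = T, u = F, r = F, the left side is false but the right side is true.

(→) Assume the antecedent. If t is true, (t & ¬r) ∨ (u ∨ r) reduces to true regardless of the other variables. If t is false, the antecedent forces (t = F, u = T, r = F) or (t = F, u = T, r = T), and (t & ¬r) ∨ (u ∨ r) holds there. Either way (t & ¬r) ∨ (u ∨ r) holds.

(⇒) holds; (⇐) fails.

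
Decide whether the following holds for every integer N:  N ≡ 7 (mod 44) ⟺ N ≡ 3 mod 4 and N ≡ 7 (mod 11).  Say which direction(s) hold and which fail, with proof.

The biconditional holds.

[⇒] Suppose N ≡ 7 (mod 44); write N = 44j + 7. Since 4 ∣ 44, reducing mod 4 gives N ≡ 7 ≡ 3 (mod 4); since 11 ∣ 44, reducing mod 11 gives N ≡ 7 (mod 11).

[⇐] Conversely, if N ≡ 3 (mod 4) and N ≡ 7 (mod 11), then by the Chinese remainder theorem N ≡ 7 (mod 44). This is exactly N ≡ 7 (mod 44).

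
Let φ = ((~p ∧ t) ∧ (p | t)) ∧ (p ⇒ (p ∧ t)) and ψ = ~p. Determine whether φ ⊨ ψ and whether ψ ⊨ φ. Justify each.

(⇐) This fails. Under t = F, p = F, the left side is false but the right side is true.

(⇒) Assume the antecedent. If t is true, the antecedent forces (t = T, p = F), and ~p holds there. If t is false, the antecedent cannot hold. Either way ~p holds.

The forward direction holds; the converse fails.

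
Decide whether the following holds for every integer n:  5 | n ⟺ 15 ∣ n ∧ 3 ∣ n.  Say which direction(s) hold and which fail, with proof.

The forward direction fails; the converse holds.

(→) This fails: take n = 5. Certainly 5 ∣ 5, but 15 ∤ 5.

(←) Suppose 15 ∣ n and 3 ∣ n. Any common multiple of 15 and 3 is a multiple of their lcm; here lcm(15, 3) = 15·3/gcd(15, 3) = 45/3 = 15, so 15 ∣ n. Since 5 ∣ 15, it follows that 5 ∣ n.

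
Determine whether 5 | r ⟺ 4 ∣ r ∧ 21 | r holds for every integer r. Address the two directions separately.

Neither direction holds.

(→) This fails: take r = 5. Certainly 5 ∣ 5, but 4 ∤ 5.

(←) This fails: take r = 84. Both 4 ∣ 84 and 21 ∣ 84, yet 84 is not a multiple of 5 (since 84 = 16·5 + 4), so 5 ∤ 84.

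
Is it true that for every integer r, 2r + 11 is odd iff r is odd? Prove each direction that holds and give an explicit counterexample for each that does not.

(←) Suppose r is odd. Since 2 is even, 2r is even for every r, so 2r + 11 has the same parity as 11, which is odd. Hence 2r + 11 is odd.

(→) This fails: take r = 0. Then 2r + 11 = 11, which is odd, yet r = 0 is even, not odd.

Only the converse holds.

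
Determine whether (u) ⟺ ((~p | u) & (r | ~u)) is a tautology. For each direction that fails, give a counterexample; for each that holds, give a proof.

(⇒) This fails. Under r = F, p = F, u = T, the left side is true but the right side is false.

(⇐) This fails. Under r = F, p = F, u = F, the left side is false but the right side is true.

Neither direction holds.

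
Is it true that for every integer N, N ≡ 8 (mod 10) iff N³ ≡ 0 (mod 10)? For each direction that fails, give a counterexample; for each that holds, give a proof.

(⇒) fails and (⇐) fails.

Forward direction. This fails: take N = 8. Then 8 ≡ 8 (mod 10), but 8³ = 512 ≡ 2 (mod 10), not 0.

Converse. This fails: take N = 0. Then 0³ = 0 ≡ 0 (mod 10), yet 0 ≡ 0 (mod 10), not 8.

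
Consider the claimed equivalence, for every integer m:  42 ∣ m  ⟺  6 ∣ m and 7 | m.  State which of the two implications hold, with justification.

Equivalent; both directions hold.

Forward direction. If 42 ∣ m, write m = 42q. Since 42 = 7·6, m = 6·(7q), so 6 ∣ m; and since 42 = 6·7, m = 7·(6q), so 7 ∣ m.

Converse. Suppose 6 ∣ m and 7 ∣ m. Any common multiple of 6 and 7 is a multiple of their lcm; here gcd(6, 7) = 1, so lcm(6, 7) = 6·7 = 42, so 42 ∣ m.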